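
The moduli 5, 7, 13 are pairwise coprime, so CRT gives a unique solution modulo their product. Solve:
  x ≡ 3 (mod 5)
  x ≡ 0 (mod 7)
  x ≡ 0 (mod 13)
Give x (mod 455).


Moduli 5, 7, 13 are pairwise coprime; by CRT there is a unique solution modulo M = 5 · 7 · 13 = 455.
Solve pairwise, accumulating the modulus:
  Start with x ≡ 3 (mod 5).
  Combine with x ≡ 0 (mod 7): since gcd(5, 7) = 1, we get a unique residue mod 35.
    Write x = 3 + 5·t and substitute into x ≡ 0 (mod 7): 5·t ≡ 0 − 3 = -3 (mod 7).
    Reduce coefficients mod 7: 5·t ≡ 4 (mod 7).
    The inverse of 5 mod 7 is 3 (since 5·3 = 15 = 2·7 + 1), so t ≡ 3·4 = 12 ≡ 5 (mod 7).
    Then x = 3 + 5·5 = 28, valid modulo lcm(5, 7) = 35: x ≡ 28 (mod 35).
  Combine with x ≡ 0 (mod 13): since gcd(35, 13) = 1, we get a unique residue mod 455.
    Write x = 28 + 35·t and substitute into x ≡ 0 (mod 13): 35·t ≡ 0 − 28 = -28 (mod 13).
    Reduce coefficients mod 13: 9·t ≡ 11 (mod 13).
    The inverse of 9 mod 13 is 3 (since 9·3 = 27 = 2·13 + 1), so t ≡ 3·11 = 33 ≡ 7 (mod 13).
    Then x = 28 + 35·7 = 273, valid modulo lcm(35, 13) = 455: x ≡ 273 (mod 455).
Verify: 273 mod 5 = 3 ✓, 273 mod 7 = 0 ✓, 273 mod 13 = 0 ✓.

x ≡ 273 (mod 455).


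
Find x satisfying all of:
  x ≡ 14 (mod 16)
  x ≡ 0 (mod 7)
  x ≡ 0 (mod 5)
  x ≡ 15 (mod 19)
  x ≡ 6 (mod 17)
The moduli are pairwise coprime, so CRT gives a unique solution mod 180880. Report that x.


Product of moduli M = 16 · 7 · 5 · 19 · 17 = 180880.
Merge one congruence at a time:
  Start: x ≡ 14 (mod 16).
  Combine with x ≡ 0 (mod 7); new modulus lcm = 112.
    Write x = 14 + 16·t and substitute into x ≡ 0 (mod 7): 16·t ≡ 0 − 14 = -14 (mod 7).
    Reduce coefficients mod 7: 2·t ≡ 0 (mod 7).
    The inverse of 2 mod 7 is 4 (since 2·4 = 8 = 1·7 + 1), so t ≡ 4·0 = 0 ≡ 0 (mod 7).
    Then x = 14 + 16·0 = 14, valid modulo lcm(16, 7) = 112: x ≡ 14 (mod 112).
  Combine with x ≡ 0 (mod 5); new modulus lcm = 560.
    Write x = 14 + 112·t and substitute into x ≡ 0 (mod 5): 112·t ≡ 0 − 14 = -14 (mod 5).
    Reduce coefficients mod 5: 2·t ≡ 1 (mod 5).
    The inverse of 2 mod 5 is 3 (since 2·3 = 6 = 1·5 + 1), so t ≡ 3·1 = 3 ≡ 3 (mod 5).
    Then x = 14 + 112·3 = 350, valid modulo lcm(112, 5) = 560: x ≡ 350 (mod 560).
  Combine with x ≡ 15 (mod 19); new modulus lcm = 10640.
    Write x = 350 + 560·t and substitute into x ≡ 15 (mod 19): 560·t ≡ 15 − 350 = -335 (mod 19).
    Reduce coefficients mod 19: 9·t ≡ 7 (mod 19).
    The inverse of 9 mod 19 is 17 (since 9·17 = 153 = 8·19 + 1), so t ≡ 17·7 = 119 ≡ 5 (mod 19).
    Then x = 350 + 560·5 = 3150, valid modulo lcm(560, 19) = 10640: x ≡ 3150 (mod 10640).
  Combine with x ≡ 6 (mod 17); new modulus lcm = 180880.
    Write x = 3150 + 10640·t and substitute into x ≡ 6 (mod 17): 10640·t ≡ 6 − 3150 = -3144 (mod 17).
    Reduce coefficients mod 17: 15·t ≡ 1 (mod 17).
    The inverse of 15 mod 17 is 8 (since 15·8 = 120 = 7·17 + 1), so t ≡ 8·1 = 8 ≡ 8 (mod 17).
    Then x = 3150 + 10640·8 = 88270, valid modulo lcm(10640, 17) = 180880: x ≡ 88270 (mod 180880).
Verify against each original: 88270 mod 16 = 14, 88270 mod 7 = 0, 88270 mod 5 = 0, 88270 mod 19 = 15, 88270 mod 17 = 6.

x ≡ 88270 (mod 180880).


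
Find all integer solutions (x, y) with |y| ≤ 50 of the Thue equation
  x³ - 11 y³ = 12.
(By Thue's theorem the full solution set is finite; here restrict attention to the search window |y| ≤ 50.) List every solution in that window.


The equation is x³ - 11y³ = 12. For fixed y, x³ = 11·y³ + 12, so a solution requires the RHS to be a perfect cube.
Strategy: iterate y from -50 to 50, compute RHS = 11·y³ + 12, and check whether it is a (positive or negative) perfect cube.
Check small values of y:
  y = 0: RHS = 12 is not a perfect cube.
  y = 1: RHS = 23 is not a perfect cube.
  y = -1: RHS = 1 = (1)³ ⇒ x = 1 works.
  y = 2: RHS = 100 is not a perfect cube.
  y = -2: RHS = -76 is not a perfect cube.
  y = 3: RHS = 309 is not a perfect cube.
  y = -3: RHS = -285 is not a perfect cube.
Continuing the search up to |y| = 50 finds no further solutions beyond those listed.
Collected solutions: (1, -1).

Solutions (with |y| ≤ 50): (1, -1).


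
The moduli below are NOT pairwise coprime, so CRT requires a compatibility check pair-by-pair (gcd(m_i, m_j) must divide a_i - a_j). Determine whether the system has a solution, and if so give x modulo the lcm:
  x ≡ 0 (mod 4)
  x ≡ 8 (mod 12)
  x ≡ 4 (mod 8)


Moduli 4, 12, 8 are not pairwise coprime, so CRT works modulo lcm(m_i) when all pairwise compatibility conditions hold.
Pairwise compatibility: gcd(m_i, m_j) must divide a_i - a_j for every pair.
Merge one congruence at a time:
  Start: x ≡ 0 (mod 4).
  Combine with x ≡ 8 (mod 12): gcd(4, 12) = 4; 8 - 0 = 8, which IS divisible by 4, so compatible.
    Write x = 0 + 4·t and substitute into x ≡ 8 (mod 12): 4·t ≡ 8 − 0 = 8 (mod 12).
    Divide the congruence (and modulus) by g = 4: 1·t ≡ 2 (mod 3).
    So t ≡ 2 (mod 3).
    Then x = 0 + 4·2 = 8, valid modulo lcm(4, 12) = 12: x ≡ 8 (mod 12).
  Combine with x ≡ 4 (mod 8): gcd(12, 8) = 4; 4 - 8 = -4, which IS divisible by 4, so compatible.
    Write x = 8 + 12·t and substitute into x ≡ 4 (mod 8): 12·t ≡ 4 − 8 = -4 (mod 8).
    Divide the congruence (and modulus) by g = 4: 3·t ≡ -1 (mod 2).
    Reduce coefficients mod 2: 1·t ≡ 1 (mod 2).
    So t ≡ 1 (mod 2).
    Then x = 8 + 12·1 = 20, valid modulo lcm(12, 8) = 24: x ≡ 20 (mod 24).
Verify: 20 mod 4 = 0, 20 mod 12 = 8, 20 mod 8 = 4.

x ≡ 20 (mod 24).


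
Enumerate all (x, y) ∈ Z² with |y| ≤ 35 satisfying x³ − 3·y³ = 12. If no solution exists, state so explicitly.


The equation is x³ - 3y³ = 12. For fixed y, x³ = 3·y³ + 12, so a solution requires the RHS to be a perfect cube.
Strategy: iterate y from -35 to 35, compute RHS = 3·y³ + 12, and check whether it is a (positive or negative) perfect cube.
Check small values of y:
  y = 0: RHS = 12 is not a perfect cube.
  y = 1: RHS = 15 is not a perfect cube.
  y = -1: RHS = 9 is not a perfect cube.
  y = 2: RHS = 36 is not a perfect cube.
  y = -2: RHS = -12 is not a perfect cube.
  y = 3: RHS = 93 is not a perfect cube.
  y = -3: RHS = -69 is not a perfect cube.
Continuing the search up to |y| = 35 finds no solutions either.
No (x, y) in the scanned range satisfies the equation.

No integer solutions with |y| ≤ 35.


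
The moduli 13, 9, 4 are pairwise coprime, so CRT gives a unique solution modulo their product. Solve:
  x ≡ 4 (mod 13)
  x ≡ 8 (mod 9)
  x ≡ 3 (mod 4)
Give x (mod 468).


Moduli 13, 9, 4 are pairwise coprime; by CRT there is a unique solution modulo M = 13 · 9 · 4 = 468.
Solve pairwise, accumulating the modulus:
  Start with x ≡ 4 (mod 13).
  Combine with x ≡ 8 (mod 9): since gcd(13, 9) = 1, we get a unique residue mod 117.
    Write x = 4 + 13·t and substitute into x ≡ 8 (mod 9): 13·t ≡ 8 − 4 = 4 (mod 9).
    Reduce coefficients mod 9: 4·t ≡ 4 (mod 9).
    The inverse of 4 mod 9 is 7 (since 4·7 = 28 = 3·9 + 1), so t ≡ 7·4 = 28 ≡ 1 (mod 9).
    Then x = 4 + 13·1 = 17, valid modulo lcm(13, 9) = 117: x ≡ 17 (mod 117).
  Combine with x ≡ 3 (mod 4): since gcd(117, 4) = 1, we get a unique residue mod 468.
    Write x = 17 + 117·t and substitute into x ≡ 3 (mod 4): 117·t ≡ 3 − 17 = -14 (mod 4).
    Reduce coefficients mod 4: 1·t ≡ 2 (mod 4).
    So t ≡ 2 (mod 4).
    Then x = 17 + 117·2 = 251, valid modulo lcm(117, 4) = 468: x ≡ 251 (mod 468).
Verify: 251 mod 13 = 4 ✓, 251 mod 9 = 8 ✓, 251 mod 4 = 3 ✓.

x ≡ 251 (mod 468).


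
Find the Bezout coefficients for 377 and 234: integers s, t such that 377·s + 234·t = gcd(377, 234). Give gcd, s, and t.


Euclidean algorithm on (377, 234) — divide until remainder is 0:
  377 = 1 · 234 + 143
  234 = 1 · 143 + 91
  143 = 1 · 91 + 52
  91 = 1 · 52 + 39
  52 = 1 · 39 + 13
  39 = 3 · 13 + 0
gcd(377, 234) = 13.
Track Bezout coefficients alongside the remainders: start with r₀ = 377 = a·1 + b·0 (s = 1, t = 0) and r₁ = 234 = a·0 + b·1 (s = 0, t = 1); each new remainder r_{k+1} = r_{k-1} − q_k·r_k inherits s_{k+1} = s_{k-1} − q_k·s_k, t_{k+1} = t_{k-1} − q_k·t_k, so r_k = a·s_k + b·t_k at every step:
  q = 1: r = 143, s = 1 − 1·0 = 1, t = 0 − 1·1 = -1  (check: 377·1 + 234·(-1) = 143)
  q = 1: r = 91, s = 0 − 1·1 = -1, t = 1 − 1·(-1) = 2  (check: 377·(-1) + 234·2 = 91)
  q = 1: r = 52, s = 1 − 1·(-1) = 2, t = -1 − 1·2 = -3  (check: 377·2 + 234·(-3) = 52)
  q = 1: r = 39, s = -1 − 1·2 = -3, t = 2 − 1·(-3) = 5  (check: 377·(-3) + 234·5 = 39)
  q = 1: r = 13, s = 2 − 1·(-3) = 5, t = -3 − 1·5 = -8  (check: 377·5 + 234·(-8) = 13)
The row with r = 13 (the gcd) gives the Bezout coefficients s = 5, t = -8.
Result: 377 · (5) + 234 · (-8) = 13.

gcd(377, 234) = 13; s = 5, t = -8 (check: 377·5 + 234·(-8) = 13).


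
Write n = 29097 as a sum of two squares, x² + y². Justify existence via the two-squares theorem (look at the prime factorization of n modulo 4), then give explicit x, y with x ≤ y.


Step 1: Factor n = 29097 = 3^2 · 53 · 61.
Step 2: Check the mod-4 condition on each prime factor: 3 ≡ 3 (mod 4), exponent 2 (must be even); 53 ≡ 1 (mod 4), exponent 1; 61 ≡ 1 (mod 4), exponent 1.
All primes ≡ 3 (mod 4) appear to even exponent (or don't appear), so by the two-squares theorem n IS expressible as a sum of two squares.
Step 3: Build a representation. Group n = k² · m with k = 3 and m = 53 · 61 = 3233 (a product of primes ≡ 1 (mod 4)); a representation of m scales to one of n via (k·x)² + (k·y)² = k²(x² + y²). Each prime p ≡ 1 (mod 4) is itself a sum of two squares; find a² by testing p − a² for a perfect square:
  53: 53 − 1² = 52, 53 − 2² = 49 = 7² ⇒ 53 = 2² + 7².
  61: 61 − 1² = 60, 61 − 2² = 57, 61 − 3² = 52, 61 − 4² = 45, 61 − 5² = 36 = 6² ⇒ 61 = 5² + 6².
  Combine using the Brahmagupta–Fibonacci identity (a² + b²)(c² + d²) = (ac − bd)² + (ad + bc)² = (ac + bd)² + (ad − bc)²:
  53 · 61 = 3233: from (2² + 7²)(5² + 6²), take (2·5 − 7·6, 2·6 + 7·5) = (10 − 42, 12 + 35) = (-32, 47); dropping signs (only squares matter) gives (32, 47); check 32² + 47² = 1024 + 2209 = 3233 ✓.
  Scale by k = 3: (3·32, 3·47) = (96, 141).
Step 4: Order so x ≤ y and verify: 96² + 141² = 9216 + 19881 = 29097 = n. ✓

n = 29097 = 96² + 141² (one valid representation with x ≤ y).


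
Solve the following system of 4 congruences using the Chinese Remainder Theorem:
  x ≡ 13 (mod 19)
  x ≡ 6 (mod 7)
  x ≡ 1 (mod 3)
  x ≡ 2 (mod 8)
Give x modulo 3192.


Product of moduli M = 19 · 7 · 3 · 8 = 3192.
Merge one congruence at a time:
  Start: x ≡ 13 (mod 19).
  Combine with x ≡ 6 (mod 7); new modulus lcm = 133.
    Write x = 13 + 19·t and substitute into x ≡ 6 (mod 7): 19·t ≡ 6 − 13 = -7 (mod 7).
    Reduce coefficients mod 7: 5·t ≡ 0 (mod 7).
    The inverse of 5 mod 7 is 3 (since 5·3 = 15 = 2·7 + 1), so t ≡ 3·0 = 0 ≡ 0 (mod 7).
    Then x = 13 + 19·0 = 13, valid modulo lcm(19, 7) = 133: x ≡ 13 (mod 133).
  Combine with x ≡ 1 (mod 3); new modulus lcm = 399.
    Write x = 13 + 133·t and substitute into x ≡ 1 (mod 3): 133·t ≡ 1 − 13 = -12 (mod 3).
    Reduce coefficients mod 3: 1·t ≡ 0 (mod 3).
    So t ≡ 0 (mod 3).
    Then x = 13 + 133·0 = 13, valid modulo lcm(133, 3) = 399: x ≡ 13 (mod 399).
  Combine with x ≡ 2 (mod 8); new modulus lcm = 3192.
    Write x = 13 + 399·t and substitute into x ≡ 2 (mod 8): 399·t ≡ 2 − 13 = -11 (mod 8).
    Reduce coefficients mod 8: 7·t ≡ 5 (mod 8).
    The inverse of 7 mod 8 is 7 (since 7·7 = 49 = 6·8 + 1), so t ≡ 7·5 = 35 ≡ 3 (mod 8).
    Then x = 13 + 399·3 = 1210, valid modulo lcm(399, 8) = 3192: x ≡ 1210 (mod 3192).
Verify against each original: 1210 mod 19 = 13, 1210 mod 7 = 6, 1210 mod 3 = 1, 1210 mod 8 = 2.

x ≡ 1210 (mod 3192).


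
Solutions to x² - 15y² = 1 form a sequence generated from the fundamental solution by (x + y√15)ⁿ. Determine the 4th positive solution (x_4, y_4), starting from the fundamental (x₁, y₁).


Step 1: Find the fundamental solution (x₁, y₁) of x² - 15y² = 1.
  Expand √15 as a continued fraction. a₀ = ⌊√15⌋ = 3; iterate m_{k+1} = d_k·a_k − m_k, d_{k+1} = (15 − m_{k+1}²)/d_k, a_{k+1} = ⌊(a₀ + m_{k+1})/d_{k+1}⌋ (starting m₀ = 0, d₀ = 1), with convergents p_k = a_k·p_{k-1} + p_{k-2}, q_k = a_k·q_{k-1} + q_{k-2} (p₋₁ = 1, q₋₁ = 0):
  k = 0: a₀ = 3; p₀/q₀ = 3/1; p₀² − 15·q₀² = 9 − 15 = -6.
  k = 1: m = 3, d = 6, a = ⌊(3 + 3)/6⌋ = 1; p/q = (1·3 + 1)/(1·1 + 0) = 4/1; p² − 15·q² = 16 − 15 = 1.
  The first convergent with p² − 15·q² = 1 gives the fundamental solution (x₁, y₁) = (4, 1).
Step 2: Apply the recurrence (x_{n+1}, y_{n+1}) = (x₁x_n + 15y₁y_n, x₁y_n + y₁x_n) repeatedly.
  From (x_1, y_1) = (4, 1): x_2 = 4·4 + 15·1·1 = 31; y_2 = 4·1 + 1·4 = 8.
  From (x_2, y_2) = (31, 8): x_3 = 4·31 + 15·1·8 = 244; y_3 = 4·8 + 1·31 = 63.
  From (x_3, y_3) = (244, 63): x_4 = 4·244 + 15·1·63 = 1921; y_4 = 4·63 + 1·244 = 496.
Step 3: Verify x_4² - 15·y_4² = 3690241 - 3690240 = 1 (should be 1). ✓

(x_1, y_1) = (4, 1); (x_4, y_4) = (1921, 496).


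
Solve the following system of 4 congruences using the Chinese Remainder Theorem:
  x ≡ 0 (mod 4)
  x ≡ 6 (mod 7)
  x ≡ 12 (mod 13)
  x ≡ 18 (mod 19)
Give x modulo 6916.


Product of moduli M = 4 · 7 · 13 · 19 = 6916.
Merge one congruence at a time:
  Start: x ≡ 0 (mod 4).
  Combine with x ≡ 6 (mod 7); new modulus lcm = 28.
    Write x = 0 + 4·t and substitute into x ≡ 6 (mod 7): 4·t ≡ 6 − 0 = 6 (mod 7).
    The inverse of 4 mod 7 is 2 (since 4·2 = 8 = 1·7 + 1), so t ≡ 2·6 = 12 ≡ 5 (mod 7).
    Then x = 0 + 4·5 = 20, valid modulo lcm(4, 7) = 28: x ≡ 20 (mod 28).
  Combine with x ≡ 12 (mod 13); new modulus lcm = 364.
    Write x = 20 + 28·t and substitute into x ≡ 12 (mod 13): 28·t ≡ 12 − 20 = -8 (mod 13).
    Reduce coefficients mod 13: 2·t ≡ 5 (mod 13).
    The inverse of 2 mod 13 is 7 (since 2·7 = 14 = 1·13 + 1), so t ≡ 7·5 = 35 ≡ 9 (mod 13).
    Then x = 20 + 28·9 = 272, valid modulo lcm(28, 13) = 364: x ≡ 272 (mod 364).
  Combine with x ≡ 18 (mod 19); new modulus lcm = 6916.
    Write x = 272 + 364·t and substitute into x ≡ 18 (mod 19): 364·t ≡ 18 − 272 = -254 (mod 19).
    Reduce coefficients mod 19: 3·t ≡ 12 (mod 19).
    The inverse of 3 mod 19 is 13 (since 3·13 = 39 = 2·19 + 1), so t ≡ 13·12 = 156 ≡ 4 (mod 19).
    Then x = 272 + 364·4 = 1728, valid modulo lcm(364, 19) = 6916: x ≡ 1728 (mod 6916).
Verify against each original: 1728 mod 4 = 0, 1728 mod 7 = 6, 1728 mod 13 = 12, 1728 mod 19 = 18.

x ≡ 1728 (mod 6916).


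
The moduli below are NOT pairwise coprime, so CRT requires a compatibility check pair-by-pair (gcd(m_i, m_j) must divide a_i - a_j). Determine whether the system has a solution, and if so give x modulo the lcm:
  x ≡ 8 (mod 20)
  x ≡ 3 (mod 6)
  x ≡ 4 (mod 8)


Moduli 20, 6, 8 are not pairwise coprime, so CRT works modulo lcm(m_i) when all pairwise compatibility conditions hold.
Pairwise compatibility: gcd(m_i, m_j) must divide a_i - a_j for every pair.
Merge one congruence at a time:
  Start: x ≡ 8 (mod 20).
  Combine with x ≡ 3 (mod 6): gcd(20, 6) = 2, and 3 - 8 = -5 is NOT divisible by 2.
    ⇒ system is inconsistent (no integer solution).

No solution (the system is inconsistent).


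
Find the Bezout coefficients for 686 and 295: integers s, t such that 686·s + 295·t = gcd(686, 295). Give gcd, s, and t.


Euclidean algorithm on (686, 295) — divide until remainder is 0:
  686 = 2 · 295 + 96
  295 = 3 · 96 + 7
  96 = 13 · 7 + 5
  7 = 1 · 5 + 2
  5 = 2 · 2 + 1
  2 = 2 · 1 + 0
gcd(686, 295) = 1.
Track Bezout coefficients alongside the remainders: start with r₀ = 686 = a·1 + b·0 (s = 1, t = 0) and r₁ = 295 = a·0 + b·1 (s = 0, t = 1); each new remainder r_{k+1} = r_{k-1} − q_k·r_k inherits s_{k+1} = s_{k-1} − q_k·s_k, t_{k+1} = t_{k-1} − q_k·t_k, so r_k = a·s_k + b·t_k at every step:
  q = 2: r = 96, s = 1 − 2·0 = 1, t = 0 − 2·1 = -2  (check: 686·1 + 295·(-2) = 96)
  q = 3: r = 7, s = 0 − 3·1 = -3, t = 1 − 3·(-2) = 7  (check: 686·(-3) + 295·7 = 7)
  q = 13: r = 5, s = 1 − 13·(-3) = 40, t = -2 − 13·7 = -93  (check: 686·40 + 295·(-93) = 5)
  q = 1: r = 2, s = -3 − 1·40 = -43, t = 7 − 1·(-93) = 100  (check: 686·(-43) + 295·100 = 2)
  q = 2: r = 1, s = 40 − 2·(-43) = 126, t = -93 − 2·100 = -293  (check: 686·126 + 295·(-293) = 1)
The row with r = 1 (the gcd) gives the Bezout coefficients s = 126, t = -293.
Result: 686 · (126) + 295 · (-293) = 1.

gcd(686, 295) = 1; s = 126, t = -293 (check: 686·126 + 295·(-293) = 1).


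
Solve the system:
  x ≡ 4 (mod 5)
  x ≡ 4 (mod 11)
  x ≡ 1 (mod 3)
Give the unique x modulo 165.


Moduli 5, 11, 3 are pairwise coprime; by CRT there is a unique solution modulo M = 5 · 11 · 3 = 165.
Solve pairwise, accumulating the modulus:
  Start with x ≡ 4 (mod 5).
  Combine with x ≡ 4 (mod 11): since gcd(5, 11) = 1, we get a unique residue mod 55.
    Write x = 4 + 5·t and substitute into x ≡ 4 (mod 11): 5·t ≡ 4 − 4 = 0 (mod 11).
    The inverse of 5 mod 11 is 9 (since 5·9 = 45 = 4·11 + 1), so t ≡ 9·0 = 0 ≡ 0 (mod 11).
    Then x = 4 + 5·0 = 4, valid modulo lcm(5, 11) = 55: x ≡ 4 (mod 55).
  Combine with x ≡ 1 (mod 3): since gcd(55, 3) = 1, we get a unique residue mod 165.
    Write x = 4 + 55·t and substitute into x ≡ 1 (mod 3): 55·t ≡ 1 − 4 = -3 (mod 3).
    Reduce coefficients mod 3: 1·t ≡ 0 (mod 3).
    So t ≡ 0 (mod 3).
    Then x = 4 + 55·0 = 4, valid modulo lcm(55, 3) = 165: x ≡ 4 (mod 165).
Verify: 4 mod 5 = 4 ✓, 4 mod 11 = 4 ✓, 4 mod 3 = 1 ✓.

x ≡ 4 (mod 165).


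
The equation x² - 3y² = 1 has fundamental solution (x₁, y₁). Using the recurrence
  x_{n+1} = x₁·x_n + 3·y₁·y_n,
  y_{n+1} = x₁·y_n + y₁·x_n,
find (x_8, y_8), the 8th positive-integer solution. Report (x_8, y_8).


Step 1: Find the fundamental solution (x₁, y₁) of x² - 3y² = 1.
  Expand √3 as a continued fraction. a₀ = ⌊√3⌋ = 1; iterate m_{k+1} = d_k·a_k − m_k, d_{k+1} = (3 − m_{k+1}²)/d_k, a_{k+1} = ⌊(a₀ + m_{k+1})/d_{k+1}⌋ (starting m₀ = 0, d₀ = 1), with convergents p_k = a_k·p_{k-1} + p_{k-2}, q_k = a_k·q_{k-1} + q_{k-2} (p₋₁ = 1, q₋₁ = 0):
  k = 0: a₀ = 1; p₀/q₀ = 1/1; p₀² − 3·q₀² = 1 − 3 = -2.
  k = 1: m = 1, d = 2, a = ⌊(1 + 1)/2⌋ = 1; p/q = (1·1 + 1)/(1·1 + 0) = 2/1; p² − 3·q² = 4 − 3 = 1.
  The first convergent with p² − 3·q² = 1 gives the fundamental solution (x₁, y₁) = (2, 1).
Step 2: Apply the recurrence (x_{n+1}, y_{n+1}) = (x₁x_n + 3y₁y_n, x₁y_n + y₁x_n) repeatedly.
  From (x_1, y_1) = (2, 1): x_2 = 2·2 + 3·1·1 = 7; y_2 = 2·1 + 1·2 = 4.
  From (x_2, y_2) = (7, 4): x_3 = 2·7 + 3·1·4 = 26; y_3 = 2·4 + 1·7 = 15.
  From (x_3, y_3) = (26, 15): x_4 = 2·26 + 3·1·15 = 97; y_4 = 2·15 + 1·26 = 56.
  From (x_4, y_4) = (97, 56): x_5 = 2·97 + 3·1·56 = 362; y_5 = 2·56 + 1·97 = 209.
  From (x_5, y_5) = (362, 209): x_6 = 2·362 + 3·1·209 = 1351; y_6 = 2·209 + 1·362 = 780.
  From (x_6, y_6) = (1351, 780): x_7 = 2·1351 + 3·1·780 = 5042; y_7 = 2·780 + 1·1351 = 2911.
  From (x_7, y_7) = (5042, 2911): x_8 = 2·5042 + 3·1·2911 = 18817; y_8 = 2·2911 + 1·5042 = 10864.
Step 3: Verify x_8² - 3·y_8² = 354079489 - 354079488 = 1 (should be 1). ✓

(x_1, y_1) = (2, 1); (x_8, y_8) = (18817, 10864).


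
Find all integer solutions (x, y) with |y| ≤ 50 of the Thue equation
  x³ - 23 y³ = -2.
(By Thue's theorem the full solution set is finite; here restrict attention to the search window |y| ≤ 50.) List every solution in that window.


The equation is x³ - 23y³ = -2. For fixed y, x³ = 23·y³ − 2, so a solution requires the RHS to be a perfect cube.
Strategy: iterate y from -50 to 50, compute RHS = 23·y³ − 2, and check whether it is a (positive or negative) perfect cube.
Check small values of y:
  y = 0: RHS = -2 is not a perfect cube.
  y = 1: RHS = 21 is not a perfect cube.
  y = -1: RHS = -25 is not a perfect cube.
  y = 2: RHS = 182 is not a perfect cube.
  y = -2: RHS = -186 is not a perfect cube.
  y = 3: RHS = 619 is not a perfect cube.
  y = -3: RHS = -623 is not a perfect cube.
Continuing the search up to |y| = 50 finds no solutions either.
No (x, y) in the scanned range satisfies the equation.

No integer solutions with |y| ≤ 50.


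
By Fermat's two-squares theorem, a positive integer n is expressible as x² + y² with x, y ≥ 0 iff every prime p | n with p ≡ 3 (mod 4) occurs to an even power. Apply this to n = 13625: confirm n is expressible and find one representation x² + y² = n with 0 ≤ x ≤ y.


Step 1: Factor n = 13625 = 5^3 · 109.
Step 2: Check the mod-4 condition on each prime factor: 5 ≡ 1 (mod 4), exponent 3; 109 ≡ 1 (mod 4), exponent 1.
All primes ≡ 3 (mod 4) appear to even exponent (or don't appear), so by the two-squares theorem n IS expressible as a sum of two squares.
Step 3: Build a representation. Group n = k² · m with k = 5 and m = 5 · 109 = 545 (a product of primes ≡ 1 (mod 4)); a representation of m scales to one of n via (k·x)² + (k·y)² = k²(x² + y²). Each prime p ≡ 1 (mod 4) is itself a sum of two squares; find a² by testing p − a² for a perfect square:
  5: 5 − 1² = 4 = 2² ⇒ 5 = 1² + 2².
  109: 109 − 1² = 108, 109 − 2² = 105, 109 − 3² = 100 = 10² ⇒ 109 = 3² + 10².
  Combine using the Brahmagupta–Fibonacci identity (a² + b²)(c² + d²) = (ac − bd)² + (ad + bc)² = (ac + bd)² + (ad − bc)²:
  5 · 109 = 545: from (1² + 2²)(3² + 10²), take (1·3 − 2·10, 1·10 + 2·3) = (3 − 20, 10 + 6) = (-17, 16); dropping signs (only squares matter) gives (17, 16); check 17² + 16² = 289 + 256 = 545 ✓.
  Scale by k = 5: (5·17, 5·16) = (85, 80).
Step 4: Order so x ≤ y and verify: 80² + 85² = 6400 + 7225 = 13625 = n. ✓

n = 13625 = 80² + 85² (one valid representation with x ≤ y).


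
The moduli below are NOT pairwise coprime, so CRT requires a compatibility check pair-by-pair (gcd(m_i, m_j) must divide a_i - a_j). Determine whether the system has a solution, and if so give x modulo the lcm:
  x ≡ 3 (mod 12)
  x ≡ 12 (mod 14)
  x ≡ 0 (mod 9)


Moduli 12, 14, 9 are not pairwise coprime, so CRT works modulo lcm(m_i) when all pairwise compatibility conditions hold.
Pairwise compatibility: gcd(m_i, m_j) must divide a_i - a_j for every pair.
Merge one congruence at a time:
  Start: x ≡ 3 (mod 12).
  Combine with x ≡ 12 (mod 14): gcd(12, 14) = 2, and 12 - 3 = 9 is NOT divisible by 2.
    ⇒ system is inconsistent (no integer solution).

No solution (the system is inconsistent).


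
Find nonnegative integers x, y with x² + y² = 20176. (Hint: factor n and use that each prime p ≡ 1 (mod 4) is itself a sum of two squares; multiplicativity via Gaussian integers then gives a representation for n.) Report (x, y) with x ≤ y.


Step 1: Factor n = 20176 = 2^4 · 13 · 97.
Step 2: Check the mod-4 condition on each prime factor: 2 = 2 (special); 13 ≡ 1 (mod 4), exponent 1; 97 ≡ 1 (mod 4), exponent 1.
All primes ≡ 3 (mod 4) appear to even exponent (or don't appear), so by the two-squares theorem n IS expressible as a sum of two squares.
Step 3: Build a representation. Group n = k² · m with k = 4 and m = 13 · 97 = 1261 (a product of primes ≡ 1 (mod 4)); a representation of m scales to one of n via (k·x)² + (k·y)² = k²(x² + y²). Each prime p ≡ 1 (mod 4) is itself a sum of two squares; find a² by testing p − a² for a perfect square:
  13: 13 − 1² = 12, 13 − 2² = 9 = 3² ⇒ 13 = 2² + 3².
  97: 97 − 1² = 96, 97 − 2² = 93, 97 − 3² = 88, 97 − 4² = 81 = 9² ⇒ 97 = 4² + 9².
  Combine using the Brahmagupta–Fibonacci identity (a² + b²)(c² + d²) = (ac − bd)² + (ad + bc)² = (ac + bd)² + (ad − bc)²:
  13 · 97 = 1261: from (2² + 3²)(4² + 9²), take (2·4 − 3·9, 2·9 + 3·4) = (8 − 27, 18 + 12) = (-19, 30); dropping signs (only squares matter) gives (19, 30); check 19² + 30² = 361 + 900 = 1261 ✓.
  Scale by k = 4: (4·19, 4·30) = (76, 120).
Step 4: Order so x ≤ y and verify: 76² + 120² = 5776 + 14400 = 20176 = n. ✓

n = 20176 = 76² + 120² (one valid representation with x ≤ y).


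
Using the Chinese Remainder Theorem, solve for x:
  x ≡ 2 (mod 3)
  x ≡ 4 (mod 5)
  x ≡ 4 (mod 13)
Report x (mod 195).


Moduli 3, 5, 13 are pairwise coprime; by CRT there is a unique solution modulo M = 3 · 5 · 13 = 195.
Solve pairwise, accumulating the modulus:
  Start with x ≡ 2 (mod 3).
  Combine with x ≡ 4 (mod 5): since gcd(3, 5) = 1, we get a unique residue mod 15.
    Write x = 2 + 3·t and substitute into x ≡ 4 (mod 5): 3·t ≡ 4 − 2 = 2 (mod 5).
    The inverse of 3 mod 5 is 2 (since 3·2 = 6 = 1·5 + 1), so t ≡ 2·2 = 4 ≡ 4 (mod 5).
    Then x = 2 + 3·4 = 14, valid modulo lcm(3, 5) = 15: x ≡ 14 (mod 15).
  Combine with x ≡ 4 (mod 13): since gcd(15, 13) = 1, we get a unique residue mod 195.
    Write x = 14 + 15·t and substitute into x ≡ 4 (mod 13): 15·t ≡ 4 − 14 = -10 (mod 13).
    Reduce coefficients mod 13: 2·t ≡ 3 (mod 13).
    The inverse of 2 mod 13 is 7 (since 2·7 = 14 = 1·13 + 1), so t ≡ 7·3 = 21 ≡ 8 (mod 13).
    Then x = 14 + 15·8 = 134, valid modulo lcm(15, 13) = 195: x ≡ 134 (mod 195).
Verify: 134 mod 3 = 2 ✓, 134 mod 5 = 4 ✓, 134 mod 13 = 4 ✓.

x ≡ 134 (mod 195).


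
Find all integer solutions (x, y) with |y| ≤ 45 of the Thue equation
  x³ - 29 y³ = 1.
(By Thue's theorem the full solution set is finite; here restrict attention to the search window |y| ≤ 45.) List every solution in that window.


The equation is x³ - 29y³ = 1. For fixed y, x³ = 29·y³ + 1, so a solution requires the RHS to be a perfect cube.
Strategy: iterate y from -45 to 45, compute RHS = 29·y³ + 1, and check whether it is a (positive or negative) perfect cube.
Check small values of y:
  y = 0: RHS = 1 = (1)³ ⇒ x = 1 works.
  y = 1: RHS = 30 is not a perfect cube.
  y = -1: RHS = -28 is not a perfect cube.
  y = 2: RHS = 233 is not a perfect cube.
  y = -2: RHS = -231 is not a perfect cube.
  y = 3: RHS = 784 is not a perfect cube.
  y = -3: RHS = -782 is not a perfect cube.
Continuing the search up to |y| = 45 finds no further solutions beyond those listed.
Collected solutions: (1, 0).

Solutions (with |y| ≤ 45): (1, 0).


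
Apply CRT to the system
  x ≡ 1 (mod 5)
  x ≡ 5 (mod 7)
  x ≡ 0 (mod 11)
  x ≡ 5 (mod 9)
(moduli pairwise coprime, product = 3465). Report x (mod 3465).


Product of moduli M = 5 · 7 · 11 · 9 = 3465.
Merge one congruence at a time:
  Start: x ≡ 1 (mod 5).
  Combine with x ≡ 5 (mod 7); new modulus lcm = 35.
    Write x = 1 + 5·t and substitute into x ≡ 5 (mod 7): 5·t ≡ 5 − 1 = 4 (mod 7).
    The inverse of 5 mod 7 is 3 (since 5·3 = 15 = 2·7 + 1), so t ≡ 3·4 = 12 ≡ 5 (mod 7).
    Then x = 1 + 5·5 = 26, valid modulo lcm(5, 7) = 35: x ≡ 26 (mod 35).
  Combine with x ≡ 0 (mod 11); new modulus lcm = 385.
    Write x = 26 + 35·t and substitute into x ≡ 0 (mod 11): 35·t ≡ 0 − 26 = -26 (mod 11).
    Reduce coefficients mod 11: 2·t ≡ 7 (mod 11).
    The inverse of 2 mod 11 is 6 (since 2·6 = 12 = 1·11 + 1), so t ≡ 6·7 = 42 ≡ 9 (mod 11).
    Then x = 26 + 35·9 = 341, valid modulo lcm(35, 11) = 385: x ≡ 341 (mod 385).
  Combine with x ≡ 5 (mod 9); new modulus lcm = 3465.
    Write x = 341 + 385·t and substitute into x ≡ 5 (mod 9): 385·t ≡ 5 − 341 = -336 (mod 9).
    Reduce coefficients mod 9: 7·t ≡ 6 (mod 9).
    The inverse of 7 mod 9 is 4 (since 7·4 = 28 = 3·9 + 1), so t ≡ 4·6 = 24 ≡ 6 (mod 9).
    Then x = 341 + 385·6 = 2651, valid modulo lcm(385, 9) = 3465: x ≡ 2651 (mod 3465).
Verify against each original: 2651 mod 5 = 1, 2651 mod 7 = 5, 2651 mod 11 = 0, 2651 mod 9 = 5.

x ≡ 2651 (mod 3465).


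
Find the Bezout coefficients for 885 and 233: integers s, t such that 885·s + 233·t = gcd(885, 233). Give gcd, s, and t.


Euclidean algorithm on (885, 233) — divide until remainder is 0:
  885 = 3 · 233 + 186
  233 = 1 · 186 + 47
  186 = 3 · 47 + 45
  47 = 1 · 45 + 2
  45 = 22 · 2 + 1
  2 = 2 · 1 + 0
gcd(885, 233) = 1.
Track Bezout coefficients alongside the remainders: start with r₀ = 885 = a·1 + b·0 (s = 1, t = 0) and r₁ = 233 = a·0 + b·1 (s = 0, t = 1); each new remainder r_{k+1} = r_{k-1} − q_k·r_k inherits s_{k+1} = s_{k-1} − q_k·s_k, t_{k+1} = t_{k-1} − q_k·t_k, so r_k = a·s_k + b·t_k at every step:
  q = 3: r = 186, s = 1 − 3·0 = 1, t = 0 − 3·1 = -3  (check: 885·1 + 233·(-3) = 186)
  q = 1: r = 47, s = 0 − 1·1 = -1, t = 1 − 1·(-3) = 4  (check: 885·(-1) + 233·4 = 47)
  q = 3: r = 45, s = 1 − 3·(-1) = 4, t = -3 − 3·4 = -15  (check: 885·4 + 233·(-15) = 45)
  q = 1: r = 2, s = -1 − 1·4 = -5, t = 4 − 1·(-15) = 19  (check: 885·(-5) + 233·19 = 2)
  q = 22: r = 1, s = 4 − 22·(-5) = 114, t = -15 − 22·19 = -433  (check: 885·114 + 233·(-433) = 1)
The row with r = 1 (the gcd) gives the Bezout coefficients s = 114, t = -433.
Result: 885 · (114) + 233 · (-433) = 1.

gcd(885, 233) = 1; s = 114, t = -433 (check: 885·114 + 233·(-433) = 1).


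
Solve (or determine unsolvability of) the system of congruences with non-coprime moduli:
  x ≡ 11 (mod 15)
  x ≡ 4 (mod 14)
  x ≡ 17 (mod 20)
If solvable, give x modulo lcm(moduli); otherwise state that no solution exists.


Moduli 15, 14, 20 are not pairwise coprime, so CRT works modulo lcm(m_i) when all pairwise compatibility conditions hold.
Pairwise compatibility: gcd(m_i, m_j) must divide a_i - a_j for every pair.
Merge one congruence at a time:
  Start: x ≡ 11 (mod 15).
  Combine with x ≡ 4 (mod 14): gcd(15, 14) = 1; 4 - 11 = -7, which IS divisible by 1, so compatible.
    Write x = 11 + 15·t and substitute into x ≡ 4 (mod 14): 15·t ≡ 4 − 11 = -7 (mod 14).
    Reduce coefficients mod 14: 1·t ≡ 7 (mod 14).
    So t ≡ 7 (mod 14).
    Then x = 11 + 15·7 = 116, valid modulo lcm(15, 14) = 210: x ≡ 116 (mod 210).
  Combine with x ≡ 17 (mod 20): gcd(210, 20) = 10, and 17 - 116 = -99 is NOT divisible by 10.
    ⇒ system is inconsistent (no integer solution).

No solution (the system is inconsistent).


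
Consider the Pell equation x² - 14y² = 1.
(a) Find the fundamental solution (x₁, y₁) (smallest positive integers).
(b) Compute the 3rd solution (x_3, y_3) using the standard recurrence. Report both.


Step 1: Find the fundamental solution (x₁, y₁) of x² - 14y² = 1.
  Expand √14 as a continued fraction. a₀ = ⌊√14⌋ = 3; iterate m_{k+1} = d_k·a_k − m_k, d_{k+1} = (14 − m_{k+1}²)/d_k, a_{k+1} = ⌊(a₀ + m_{k+1})/d_{k+1}⌋ (starting m₀ = 0, d₀ = 1), with convergents p_k = a_k·p_{k-1} + p_{k-2}, q_k = a_k·q_{k-1} + q_{k-2} (p₋₁ = 1, q₋₁ = 0):
  k = 0: a₀ = 3; p₀/q₀ = 3/1; p₀² − 14·q₀² = 9 − 14 = -5.
  k = 1: m = 3, d = 5, a = ⌊(3 + 3)/5⌋ = 1; p/q = (1·3 + 1)/(1·1 + 0) = 4/1; p² − 14·q² = 16 − 14 = 2.
  k = 2: m = 2, d = 2, a = ⌊(3 + 2)/2⌋ = 2; p/q = (2·4 + 3)/(2·1 + 1) = 11/3; p² − 14·q² = 121 − 126 = -5.
  k = 3: m = 2, d = 5, a = ⌊(3 + 2)/5⌋ = 1; p/q = (1·11 + 4)/(1·3 + 1) = 15/4; p² − 14·q² = 225 − 224 = 1.
  The first convergent with p² − 14·q² = 1 gives the fundamental solution (x₁, y₁) = (15, 4).
Step 2: Apply the recurrence (x_{n+1}, y_{n+1}) = (x₁x_n + 14y₁y_n, x₁y_n + y₁x_n) repeatedly.
  From (x_1, y_1) = (15, 4): x_2 = 15·15 + 14·4·4 = 449; y_2 = 15·4 + 4·15 = 120.
  From (x_2, y_2) = (449, 120): x_3 = 15·449 + 14·4·120 = 13455; y_3 = 15·120 + 4·449 = 3596.
Step 3: Verify x_3² - 14·y_3² = 181037025 - 181037024 = 1 (should be 1). ✓

(x_1, y_1) = (15, 4); (x_3, y_3) = (13455, 3596).


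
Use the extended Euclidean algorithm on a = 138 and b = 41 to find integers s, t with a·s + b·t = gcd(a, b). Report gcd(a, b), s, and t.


Euclidean algorithm on (138, 41) — divide until remainder is 0:
  138 = 3 · 41 + 15
  41 = 2 · 15 + 11
  15 = 1 · 11 + 4
  11 = 2 · 4 + 3
  4 = 1 · 3 + 1
  3 = 3 · 1 + 0
gcd(138, 41) = 1.
Track Bezout coefficients alongside the remainders: start with r₀ = 138 = a·1 + b·0 (s = 1, t = 0) and r₁ = 41 = a·0 + b·1 (s = 0, t = 1); each new remainder r_{k+1} = r_{k-1} − q_k·r_k inherits s_{k+1} = s_{k-1} − q_k·s_k, t_{k+1} = t_{k-1} − q_k·t_k, so r_k = a·s_k + b·t_k at every step:
  q = 3: r = 15, s = 1 − 3·0 = 1, t = 0 − 3·1 = -3  (check: 138·1 + 41·(-3) = 15)
  q = 2: r = 11, s = 0 − 2·1 = -2, t = 1 − 2·(-3) = 7  (check: 138·(-2) + 41·7 = 11)
  q = 1: r = 4, s = 1 − 1·(-2) = 3, t = -3 − 1·7 = -10  (check: 138·3 + 41·(-10) = 4)
  q = 2: r = 3, s = -2 − 2·3 = -8, t = 7 − 2·(-10) = 27  (check: 138·(-8) + 41·27 = 3)
  q = 1: r = 1, s = 3 − 1·(-8) = 11, t = -10 − 1·27 = -37  (check: 138·11 + 41·(-37) = 1)
The row with r = 1 (the gcd) gives the Bezout coefficients s = 11, t = -37.
Result: 138 · (11) + 41 · (-37) = 1.

gcd(138, 41) = 1; s = 11, t = -37 (check: 138·11 + 41·(-37) = 1).


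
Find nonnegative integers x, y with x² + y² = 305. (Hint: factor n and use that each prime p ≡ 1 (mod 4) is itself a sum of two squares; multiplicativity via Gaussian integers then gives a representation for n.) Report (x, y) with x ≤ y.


Step 1: Factor n = 305 = 5 · 61.
Step 2: Check the mod-4 condition on each prime factor: 5 ≡ 1 (mod 4), exponent 1; 61 ≡ 1 (mod 4), exponent 1.
All primes ≡ 3 (mod 4) appear to even exponent (or don't appear), so by the two-squares theorem n IS expressible as a sum of two squares.
Step 3: Build a representation. Here n = 5 · 61 is a product of primes ≡ 1 (mod 4). Each prime p ≡ 1 (mod 4) is itself a sum of two squares; find a² by testing p − a² for a perfect square:
  5: 5 − 1² = 4 = 2² ⇒ 5 = 1² + 2².
  61: 61 − 1² = 60, 61 − 2² = 57, 61 − 3² = 52, 61 − 4² = 45, 61 − 5² = 36 = 6² ⇒ 61 = 5² + 6².
  Combine using the Brahmagupta–Fibonacci identity (a² + b²)(c² + d²) = (ac − bd)² + (ad + bc)² = (ac + bd)² + (ad − bc)²:
  5 · 61 = 305: from (1² + 2²)(5² + 6²), take (1·5 − 2·6, 1·6 + 2·5) = (5 − 12, 6 + 10) = (-7, 16); dropping signs (only squares matter) gives (7, 16); check 7² + 16² = 49 + 256 = 305 ✓.
Step 4: Order so x ≤ y and verify: 7² + 16² = 49 + 256 = 305 = n. ✓

n = 305 = 7² + 16² (one valid representation with x ≤ y).


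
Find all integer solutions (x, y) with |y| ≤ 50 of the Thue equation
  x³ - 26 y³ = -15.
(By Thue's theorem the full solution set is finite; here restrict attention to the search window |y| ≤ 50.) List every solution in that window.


The equation is x³ - 26y³ = -15. For fixed y, x³ = 26·y³ − 15, so a solution requires the RHS to be a perfect cube.
Strategy: iterate y from -50 to 50, compute RHS = 26·y³ − 15, and check whether it is a (positive or negative) perfect cube.
Check small values of y:
  y = 0: RHS = -15 is not a perfect cube.
  y = 1: RHS = 11 is not a perfect cube.
  y = -1: RHS = -41 is not a perfect cube.
  y = 2: RHS = 193 is not a perfect cube.
  y = -2: RHS = -223 is not a perfect cube.
  y = 3: RHS = 687 is not a perfect cube.
  y = -3: RHS = -717 is not a perfect cube.
Continuing the search up to |y| = 50 finds no solutions either.
No (x, y) in the scanned range satisfies the equation.

No integer solutions with |y| ≤ 50.


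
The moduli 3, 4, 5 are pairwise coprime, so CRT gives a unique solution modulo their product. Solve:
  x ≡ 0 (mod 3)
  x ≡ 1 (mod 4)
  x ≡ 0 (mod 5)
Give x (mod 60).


Moduli 3, 4, 5 are pairwise coprime; by CRT there is a unique solution modulo M = 3 · 4 · 5 = 60.
Solve pairwise, accumulating the modulus:
  Start with x ≡ 0 (mod 3).
  Combine with x ≡ 1 (mod 4): since gcd(3, 4) = 1, we get a unique residue mod 12.
    Write x = 0 + 3·t and substitute into x ≡ 1 (mod 4): 3·t ≡ 1 − 0 = 1 (mod 4).
    The inverse of 3 mod 4 is 3 (since 3·3 = 9 = 2·4 + 1), so t ≡ 3·1 = 3 ≡ 3 (mod 4).
    Then x = 0 + 3·3 = 9, valid modulo lcm(3, 4) = 12: x ≡ 9 (mod 12).
  Combine with x ≡ 0 (mod 5): since gcd(12, 5) = 1, we get a unique residue mod 60.
    Write x = 9 + 12·t and substitute into x ≡ 0 (mod 5): 12·t ≡ 0 − 9 = -9 (mod 5).
    Reduce coefficients mod 5: 2·t ≡ 1 (mod 5).
    The inverse of 2 mod 5 is 3 (since 2·3 = 6 = 1·5 + 1), so t ≡ 3·1 = 3 ≡ 3 (mod 5).
    Then x = 9 + 12·3 = 45, valid modulo lcm(12, 5) = 60: x ≡ 45 (mod 60).
Verify: 45 mod 3 = 0 ✓, 45 mod 4 = 1 ✓, 45 mod 5 = 0 ✓.

x ≡ 45 (mod 60).


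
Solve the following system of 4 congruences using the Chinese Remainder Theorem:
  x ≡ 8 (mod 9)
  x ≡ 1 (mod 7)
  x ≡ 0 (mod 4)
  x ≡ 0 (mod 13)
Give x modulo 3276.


Product of moduli M = 9 · 7 · 4 · 13 = 3276.
Merge one congruence at a time:
  Start: x ≡ 8 (mod 9).
  Combine with x ≡ 1 (mod 7); new modulus lcm = 63.
    Write x = 8 + 9·t and substitute into x ≡ 1 (mod 7): 9·t ≡ 1 − 8 = -7 (mod 7).
    Reduce coefficients mod 7: 2·t ≡ 0 (mod 7).
    The inverse of 2 mod 7 is 4 (since 2·4 = 8 = 1·7 + 1), so t ≡ 4·0 = 0 ≡ 0 (mod 7).
    Then x = 8 + 9·0 = 8, valid modulo lcm(9, 7) = 63: x ≡ 8 (mod 63).
  Combine with x ≡ 0 (mod 4); new modulus lcm = 252.
    Write x = 8 + 63·t and substitute into x ≡ 0 (mod 4): 63·t ≡ 0 − 8 = -8 (mod 4).
    Reduce coefficients mod 4: 3·t ≡ 0 (mod 4).
    The inverse of 3 mod 4 is 3 (since 3·3 = 9 = 2·4 + 1), so t ≡ 3·0 = 0 ≡ 0 (mod 4).
    Then x = 8 + 63·0 = 8, valid modulo lcm(63, 4) = 252: x ≡ 8 (mod 252).
  Combine with x ≡ 0 (mod 13); new modulus lcm = 3276.
    Write x = 8 + 252·t and substitute into x ≡ 0 (mod 13): 252·t ≡ 0 − 8 = -8 (mod 13).
    Reduce coefficients mod 13: 5·t ≡ 5 (mod 13).
    The inverse of 5 mod 13 is 8 (since 5·8 = 40 = 3·13 + 1), so t ≡ 8·5 = 40 ≡ 1 (mod 13).
    Then x = 8 + 252·1 = 260, valid modulo lcm(252, 13) = 3276: x ≡ 260 (mod 3276).
Verify against each original: 260 mod 9 = 8, 260 mod 7 = 1, 260 mod 4 = 0, 260 mod 13 = 0.

x ≡ 260 (mod 3276).


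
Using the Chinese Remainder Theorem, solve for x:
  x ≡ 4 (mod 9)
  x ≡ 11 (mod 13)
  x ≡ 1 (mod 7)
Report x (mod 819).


Moduli 9, 13, 7 are pairwise coprime; by CRT there is a unique solution modulo M = 9 · 13 · 7 = 819.
Solve pairwise, accumulating the modulus:
  Start with x ≡ 4 (mod 9).
  Combine with x ≡ 11 (mod 13): since gcd(9, 13) = 1, we get a unique residue mod 117.
    Write x = 4 + 9·t and substitute into x ≡ 11 (mod 13): 9·t ≡ 11 − 4 = 7 (mod 13).
    The inverse of 9 mod 13 is 3 (since 9·3 = 27 = 2·13 + 1), so t ≡ 3·7 = 21 ≡ 8 (mod 13).
    Then x = 4 + 9·8 = 76, valid modulo lcm(9, 13) = 117: x ≡ 76 (mod 117).
  Combine with x ≡ 1 (mod 7): since gcd(117, 7) = 1, we get a unique residue mod 819.
    Write x = 76 + 117·t and substitute into x ≡ 1 (mod 7): 117·t ≡ 1 − 76 = -75 (mod 7).
    Reduce coefficients mod 7: 5·t ≡ 2 (mod 7).
    The inverse of 5 mod 7 is 3 (since 5·3 = 15 = 2·7 + 1), so t ≡ 3·2 = 6 ≡ 6 (mod 7).
    Then x = 76 + 117·6 = 778, valid modulo lcm(117, 7) = 819: x ≡ 778 (mod 819).
Verify: 778 mod 9 = 4 ✓, 778 mod 13 = 11 ✓, 778 mod 7 = 1 ✓.

x ≡ 778 (mod 819).


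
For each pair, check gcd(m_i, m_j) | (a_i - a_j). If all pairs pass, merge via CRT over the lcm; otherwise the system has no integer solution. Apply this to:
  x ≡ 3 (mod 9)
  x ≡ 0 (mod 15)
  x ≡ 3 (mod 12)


Moduli 9, 15, 12 are not pairwise coprime, so CRT works modulo lcm(m_i) when all pairwise compatibility conditions hold.
Pairwise compatibility: gcd(m_i, m_j) must divide a_i - a_j for every pair.
Merge one congruence at a time:
  Start: x ≡ 3 (mod 9).
  Combine with x ≡ 0 (mod 15): gcd(9, 15) = 3; 0 - 3 = -3, which IS divisible by 3, so compatible.
    Write x = 3 + 9·t and substitute into x ≡ 0 (mod 15): 9·t ≡ 0 − 3 = -3 (mod 15).
    Divide the congruence (and modulus) by g = 3: 3·t ≡ -1 (mod 5).
    Reduce coefficients mod 5: 3·t ≡ 4 (mod 5).
    The inverse of 3 mod 5 is 2 (since 3·2 = 6 = 1·5 + 1), so t ≡ 2·4 = 8 ≡ 3 (mod 5).
    Then x = 3 + 9·3 = 30, valid modulo lcm(9, 15) = 45: x ≡ 30 (mod 45).
  Combine with x ≡ 3 (mod 12): gcd(45, 12) = 3; 3 - 30 = -27, which IS divisible by 3, so compatible.
    Write x = 30 + 45·t and substitute into x ≡ 3 (mod 12): 45·t ≡ 3 − 30 = -27 (mod 12).
    Divide the congruence (and modulus) by g = 3: 15·t ≡ -9 (mod 4).
    Reduce coefficients mod 4: 3·t ≡ 3 (mod 4).
    The inverse of 3 mod 4 is 3 (since 3·3 = 9 = 2·4 + 1), so t ≡ 3·3 = 9 ≡ 1 (mod 4).
    Then x = 30 + 45·1 = 75, valid modulo lcm(45, 12) = 180: x ≡ 75 (mod 180).
Verify: 75 mod 9 = 3, 75 mod 15 = 0, 75 mod 12 = 3.

x ≡ 75 (mod 180).
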